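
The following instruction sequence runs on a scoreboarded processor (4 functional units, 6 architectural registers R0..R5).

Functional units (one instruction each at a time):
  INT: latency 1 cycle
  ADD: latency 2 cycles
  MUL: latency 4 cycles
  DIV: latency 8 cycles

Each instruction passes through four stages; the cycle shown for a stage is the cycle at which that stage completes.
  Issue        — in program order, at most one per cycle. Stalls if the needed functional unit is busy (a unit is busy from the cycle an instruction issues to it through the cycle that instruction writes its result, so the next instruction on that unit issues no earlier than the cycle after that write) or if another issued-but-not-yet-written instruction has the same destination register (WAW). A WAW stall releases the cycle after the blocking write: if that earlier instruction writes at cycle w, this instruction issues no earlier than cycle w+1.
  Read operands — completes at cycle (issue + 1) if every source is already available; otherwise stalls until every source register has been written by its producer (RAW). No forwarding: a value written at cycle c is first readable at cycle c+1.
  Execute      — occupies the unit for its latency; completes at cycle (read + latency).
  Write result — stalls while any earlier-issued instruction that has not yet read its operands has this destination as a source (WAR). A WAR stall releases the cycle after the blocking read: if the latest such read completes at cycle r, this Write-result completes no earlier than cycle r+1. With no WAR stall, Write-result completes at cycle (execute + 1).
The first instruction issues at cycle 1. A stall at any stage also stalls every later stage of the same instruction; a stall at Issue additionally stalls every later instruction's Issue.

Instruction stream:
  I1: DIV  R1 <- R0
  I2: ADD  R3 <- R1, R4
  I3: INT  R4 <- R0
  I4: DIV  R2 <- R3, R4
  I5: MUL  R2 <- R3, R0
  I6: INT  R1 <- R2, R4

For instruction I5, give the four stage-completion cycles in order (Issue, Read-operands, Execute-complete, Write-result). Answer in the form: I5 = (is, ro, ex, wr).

I5 = (26, 27, 31, 32)

cycle 1: I1 issues→DIV
cycle 2: I1 reads | I2 issues→ADD
cycle 3: I3 issues→INT
cycle 4: I3 reads
cycle 5: I3 exec-done
cycle 10: I1 exec-done
cycle 11: I1 writes R1
cycle 12: I2 reads | I4 issues→DIV
cycle 13: I3 writes R4
cycle 14: I2 exec-done
cycle 15: I2 writes R3
cycle 16: I4 reads
cycle 24: I4 exec-done
cycle 25: I4 writes R2
cycle 26: I5 issues→MUL
cycle 27: I5 reads | I6 issues→INT
cycle 31: I5 exec-done
cycle 32: I5 writes R2
cycle 33: I6 reads
cycle 34: I6 exec-done
cycle 35: I6 writes R1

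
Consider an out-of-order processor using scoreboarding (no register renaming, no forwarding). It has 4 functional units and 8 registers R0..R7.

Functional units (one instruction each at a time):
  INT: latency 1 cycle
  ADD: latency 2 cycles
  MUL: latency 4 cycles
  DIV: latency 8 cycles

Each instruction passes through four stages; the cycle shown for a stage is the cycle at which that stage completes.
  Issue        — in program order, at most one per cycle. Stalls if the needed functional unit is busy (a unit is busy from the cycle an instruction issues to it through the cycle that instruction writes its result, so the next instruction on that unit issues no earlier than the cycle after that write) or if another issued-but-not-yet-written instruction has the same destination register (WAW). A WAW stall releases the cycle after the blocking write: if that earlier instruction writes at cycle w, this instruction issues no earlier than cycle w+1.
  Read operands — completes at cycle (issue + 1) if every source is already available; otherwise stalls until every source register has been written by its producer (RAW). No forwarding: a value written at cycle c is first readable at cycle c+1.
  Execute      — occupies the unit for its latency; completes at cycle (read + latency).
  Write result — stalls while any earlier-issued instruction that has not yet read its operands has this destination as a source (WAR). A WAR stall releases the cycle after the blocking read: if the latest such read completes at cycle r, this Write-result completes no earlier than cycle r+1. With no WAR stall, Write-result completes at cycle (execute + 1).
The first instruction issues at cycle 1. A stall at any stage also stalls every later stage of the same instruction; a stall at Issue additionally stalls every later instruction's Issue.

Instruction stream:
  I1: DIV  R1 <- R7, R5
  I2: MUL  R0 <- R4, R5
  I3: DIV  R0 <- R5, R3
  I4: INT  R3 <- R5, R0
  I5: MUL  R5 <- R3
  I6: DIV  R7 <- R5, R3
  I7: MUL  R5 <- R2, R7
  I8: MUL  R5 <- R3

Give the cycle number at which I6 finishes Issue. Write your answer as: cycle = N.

cycle = 23

[1] issue I1 (DIV)
[2] I1 read-ops, issue I2 (MUL)
[3] I2 read-ops
[7] I2 finished on MUL
[8] I2→R0
[10] I1 finished on DIV
[11] I1→R1
[12] issue I3 (DIV)
[13] I3 read-ops, issue I4 (INT)
[14] issue I5 (MUL)
[21] I3 finished on DIV
[22] I3→R0
[23] I4 read-ops, issue I6 (DIV)
[24] I4 finished on INT
[25] I4→R3
[26] I5 read-ops
[30] I5 finished on MUL
[31] I5→R5
[32] I6 read-ops, issue I7 (MUL)
[40] I6 finished on DIV
[41] I6→R7
[42] I7 read-ops
[46] I7 finished on MUL
[47] I7→R5
[48] issue I8 (MUL)
[49] I8 read-ops
[53] I8 finished on MUL
[54] I8→R5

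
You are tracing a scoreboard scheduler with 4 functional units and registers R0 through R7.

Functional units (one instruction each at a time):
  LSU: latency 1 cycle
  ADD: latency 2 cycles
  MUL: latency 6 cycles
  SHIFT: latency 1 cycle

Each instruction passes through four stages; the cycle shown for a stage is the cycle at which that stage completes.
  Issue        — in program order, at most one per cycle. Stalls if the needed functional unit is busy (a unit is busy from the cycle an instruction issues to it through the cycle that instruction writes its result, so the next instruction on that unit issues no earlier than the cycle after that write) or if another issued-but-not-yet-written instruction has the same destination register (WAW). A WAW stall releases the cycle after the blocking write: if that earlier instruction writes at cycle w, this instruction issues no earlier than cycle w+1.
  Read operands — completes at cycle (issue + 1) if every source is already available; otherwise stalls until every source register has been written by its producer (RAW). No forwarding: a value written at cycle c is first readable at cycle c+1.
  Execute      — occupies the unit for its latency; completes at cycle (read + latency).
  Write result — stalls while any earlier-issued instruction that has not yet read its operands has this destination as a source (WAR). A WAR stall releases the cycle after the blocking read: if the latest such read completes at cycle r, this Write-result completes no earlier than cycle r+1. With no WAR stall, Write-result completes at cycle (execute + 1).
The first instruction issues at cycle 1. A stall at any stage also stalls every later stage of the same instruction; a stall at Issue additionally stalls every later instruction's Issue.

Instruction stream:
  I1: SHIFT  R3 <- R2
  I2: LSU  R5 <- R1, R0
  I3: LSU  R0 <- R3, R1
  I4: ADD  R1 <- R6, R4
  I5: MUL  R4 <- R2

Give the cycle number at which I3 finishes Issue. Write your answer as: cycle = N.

cycle = 6

I1  is:1  ro:2  ex:3  wr:4
I2  is:2  ro:3  ex:4  wr:5
I3  is:6  ro:7  ex:8  wr:9  — struct: LSU busy until I2 writes@5
I4  is:7  ro:8  ex:10  wr:11
I5  is:8  ro:9  ex:15  wr:16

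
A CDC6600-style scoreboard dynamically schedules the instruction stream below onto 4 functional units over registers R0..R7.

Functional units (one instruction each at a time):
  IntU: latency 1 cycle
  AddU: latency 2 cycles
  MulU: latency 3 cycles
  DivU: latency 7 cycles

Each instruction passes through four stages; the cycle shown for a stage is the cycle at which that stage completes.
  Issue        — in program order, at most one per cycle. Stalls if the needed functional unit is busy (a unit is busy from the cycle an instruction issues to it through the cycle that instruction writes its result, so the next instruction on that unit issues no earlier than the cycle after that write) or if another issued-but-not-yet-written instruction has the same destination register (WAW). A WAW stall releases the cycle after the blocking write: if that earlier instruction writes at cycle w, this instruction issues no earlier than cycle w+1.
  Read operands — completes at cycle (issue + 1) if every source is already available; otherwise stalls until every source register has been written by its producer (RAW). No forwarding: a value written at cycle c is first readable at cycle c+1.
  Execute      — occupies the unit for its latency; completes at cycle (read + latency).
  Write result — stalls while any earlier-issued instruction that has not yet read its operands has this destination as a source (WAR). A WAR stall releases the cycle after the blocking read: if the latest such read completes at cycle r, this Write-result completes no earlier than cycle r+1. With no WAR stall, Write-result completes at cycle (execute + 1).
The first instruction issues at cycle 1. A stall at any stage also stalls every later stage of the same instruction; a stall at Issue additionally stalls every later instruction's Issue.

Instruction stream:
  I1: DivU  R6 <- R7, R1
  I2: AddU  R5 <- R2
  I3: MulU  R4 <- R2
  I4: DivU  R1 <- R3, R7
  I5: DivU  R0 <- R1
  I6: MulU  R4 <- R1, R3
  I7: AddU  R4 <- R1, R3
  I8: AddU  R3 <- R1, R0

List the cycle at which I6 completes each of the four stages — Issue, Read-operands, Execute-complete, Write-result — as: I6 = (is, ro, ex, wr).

I6 = (22, 23, 26, 27)

c1: I1→DivU
c2: I1 RO, I2→AddU
c3: I2 RO, I3→MulU
c4: I3 RO
c5: I2 EX
c6: I2 WR R5
c7: I3 EX
c8: I3 WR R4
c9: I1 EX
c10: I1 WR R6
c11: I4→DivU
c12: I4 RO
c19: I4 EX
c20: I4 WR R1
c21: I5→DivU
c22: I5 RO, I6→MulU
c23: I6 RO
c26: I6 EX
c27: I6 WR R4
c28: I7→AddU
c29: I5 EX, I7 RO
c30: I5 WR R0
c31: I7 EX
c32: I7 WR R4
c33: I8→AddU
c34: I8 RO
c36: I8 EX
c37: I8 WR R3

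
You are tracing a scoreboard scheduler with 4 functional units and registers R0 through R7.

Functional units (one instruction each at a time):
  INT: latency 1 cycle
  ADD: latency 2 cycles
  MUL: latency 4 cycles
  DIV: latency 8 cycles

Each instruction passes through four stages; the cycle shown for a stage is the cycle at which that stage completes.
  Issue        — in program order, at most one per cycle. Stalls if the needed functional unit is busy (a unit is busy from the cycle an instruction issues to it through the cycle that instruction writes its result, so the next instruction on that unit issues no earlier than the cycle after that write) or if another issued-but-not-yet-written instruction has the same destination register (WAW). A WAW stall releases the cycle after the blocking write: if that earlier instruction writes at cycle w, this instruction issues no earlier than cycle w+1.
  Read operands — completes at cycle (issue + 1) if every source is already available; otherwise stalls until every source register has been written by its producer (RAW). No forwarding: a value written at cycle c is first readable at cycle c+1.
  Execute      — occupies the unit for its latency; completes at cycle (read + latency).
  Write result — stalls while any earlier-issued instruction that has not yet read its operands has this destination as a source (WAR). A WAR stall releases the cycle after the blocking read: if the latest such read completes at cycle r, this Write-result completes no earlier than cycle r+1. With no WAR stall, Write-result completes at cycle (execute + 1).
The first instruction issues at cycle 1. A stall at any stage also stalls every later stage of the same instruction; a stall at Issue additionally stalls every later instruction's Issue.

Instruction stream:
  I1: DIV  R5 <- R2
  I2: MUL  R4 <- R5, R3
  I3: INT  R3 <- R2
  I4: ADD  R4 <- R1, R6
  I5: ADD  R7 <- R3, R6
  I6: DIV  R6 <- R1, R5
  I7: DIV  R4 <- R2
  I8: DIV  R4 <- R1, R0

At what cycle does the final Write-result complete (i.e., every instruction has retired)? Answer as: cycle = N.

cycle = 56

cycle 1: I1 dispatched to DIV
cycle 2: I1 operands ready | I2 dispatched to MUL
cycle 3: I3 dispatched to INT
cycle 4: I3 operands ready
cycle 5: I3 complete
cycle 10: I1 complete
cycle 11: R5←I1
cycle 12: I2 operands ready
cycle 13: R3←I3
cycle 16: I2 complete
cycle 17: R4←I2
cycle 18: I4 dispatched to ADD
cycle 19: I4 operands ready
cycle 21: I4 complete
cycle 22: R4←I4
cycle 23: I5 dispatched to ADD
cycle 24: I5 operands ready | I6 dispatched to DIV
cycle 25: I6 operands ready
cycle 26: I5 complete
cycle 27: R7←I5
cycle 33: I6 complete
cycle 34: R6←I6
cycle 35: I7 dispatched to DIV
cycle 36: I7 operands ready
cycle 44: I7 complete
cycle 45: R4←I7
cycle 46: I8 dispatched to DIV
cycle 47: I8 operands ready
cycle 55: I8 complete
cycle 56: R4←I8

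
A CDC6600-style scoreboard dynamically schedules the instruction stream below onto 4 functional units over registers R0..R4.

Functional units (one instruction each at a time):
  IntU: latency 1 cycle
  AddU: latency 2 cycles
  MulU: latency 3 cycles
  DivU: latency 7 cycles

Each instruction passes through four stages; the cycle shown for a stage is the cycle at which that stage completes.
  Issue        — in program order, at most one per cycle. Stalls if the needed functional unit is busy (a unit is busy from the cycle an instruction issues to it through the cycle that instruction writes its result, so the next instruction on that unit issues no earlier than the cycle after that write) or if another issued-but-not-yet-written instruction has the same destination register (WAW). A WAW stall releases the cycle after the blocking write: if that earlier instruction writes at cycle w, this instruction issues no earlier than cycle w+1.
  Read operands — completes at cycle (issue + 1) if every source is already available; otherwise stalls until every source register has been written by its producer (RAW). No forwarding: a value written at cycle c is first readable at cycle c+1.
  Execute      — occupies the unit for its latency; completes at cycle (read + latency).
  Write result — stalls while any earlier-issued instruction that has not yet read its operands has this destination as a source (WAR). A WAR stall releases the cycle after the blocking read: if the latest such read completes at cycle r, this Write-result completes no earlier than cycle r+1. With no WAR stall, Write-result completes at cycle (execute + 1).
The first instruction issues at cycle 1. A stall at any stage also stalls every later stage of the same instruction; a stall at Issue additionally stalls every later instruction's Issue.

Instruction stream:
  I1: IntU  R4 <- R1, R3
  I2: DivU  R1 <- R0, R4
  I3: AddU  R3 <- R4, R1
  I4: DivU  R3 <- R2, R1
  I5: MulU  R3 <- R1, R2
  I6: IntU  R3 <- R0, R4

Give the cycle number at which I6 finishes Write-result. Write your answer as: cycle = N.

I1  is:1  ro:2  ex:3  wr:4
I2  is:2  ro:5  ex:12  wr:13  — RAW R4: wait I1 write@4
I3  is:3  ro:14  ex:16  wr:17  — RAW R1: wait I2 write@13
I4  is:18  ro:19  ex:26  wr:27  — WAW R3: wait I3 write@17
I5  is:28  ro:29  ex:32  wr:33  — WAW R3: wait I4 write@27
I6  is:34  ro:35  ex:36  wr:37  — WAW R3: wait I5 write@33

cycle = 37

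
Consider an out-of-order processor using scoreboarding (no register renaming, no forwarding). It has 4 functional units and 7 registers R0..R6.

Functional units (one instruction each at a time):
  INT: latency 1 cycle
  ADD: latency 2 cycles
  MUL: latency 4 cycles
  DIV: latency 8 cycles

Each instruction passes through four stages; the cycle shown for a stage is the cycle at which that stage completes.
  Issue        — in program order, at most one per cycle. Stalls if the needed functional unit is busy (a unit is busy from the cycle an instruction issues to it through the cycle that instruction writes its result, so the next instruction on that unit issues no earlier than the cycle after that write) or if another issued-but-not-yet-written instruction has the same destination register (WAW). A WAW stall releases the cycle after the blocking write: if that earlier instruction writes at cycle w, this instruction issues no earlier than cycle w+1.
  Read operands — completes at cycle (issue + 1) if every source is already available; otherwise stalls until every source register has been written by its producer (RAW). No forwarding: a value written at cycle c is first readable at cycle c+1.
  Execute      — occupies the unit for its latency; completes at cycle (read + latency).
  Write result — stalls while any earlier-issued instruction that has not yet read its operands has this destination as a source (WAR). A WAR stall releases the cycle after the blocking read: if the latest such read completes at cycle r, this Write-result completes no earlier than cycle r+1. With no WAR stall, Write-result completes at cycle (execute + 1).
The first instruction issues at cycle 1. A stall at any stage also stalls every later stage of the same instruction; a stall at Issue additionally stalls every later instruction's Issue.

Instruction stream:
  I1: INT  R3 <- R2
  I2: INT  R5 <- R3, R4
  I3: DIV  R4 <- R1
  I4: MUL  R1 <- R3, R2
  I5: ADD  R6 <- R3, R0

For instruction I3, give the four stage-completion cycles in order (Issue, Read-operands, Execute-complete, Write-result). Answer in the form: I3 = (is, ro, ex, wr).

I3 = (6, 7, 15, 16)

I1  is:1  ro:2  ex:3  wr:4
I2  is:5  ro:6  ex:7  wr:8  — struct: INT busy until I1 writes@4
I3  is:6  ro:7  ex:15  wr:16
I4  is:7  ro:8  ex:12  wr:13
I5  is:8  ro:9  ex:11  wr:12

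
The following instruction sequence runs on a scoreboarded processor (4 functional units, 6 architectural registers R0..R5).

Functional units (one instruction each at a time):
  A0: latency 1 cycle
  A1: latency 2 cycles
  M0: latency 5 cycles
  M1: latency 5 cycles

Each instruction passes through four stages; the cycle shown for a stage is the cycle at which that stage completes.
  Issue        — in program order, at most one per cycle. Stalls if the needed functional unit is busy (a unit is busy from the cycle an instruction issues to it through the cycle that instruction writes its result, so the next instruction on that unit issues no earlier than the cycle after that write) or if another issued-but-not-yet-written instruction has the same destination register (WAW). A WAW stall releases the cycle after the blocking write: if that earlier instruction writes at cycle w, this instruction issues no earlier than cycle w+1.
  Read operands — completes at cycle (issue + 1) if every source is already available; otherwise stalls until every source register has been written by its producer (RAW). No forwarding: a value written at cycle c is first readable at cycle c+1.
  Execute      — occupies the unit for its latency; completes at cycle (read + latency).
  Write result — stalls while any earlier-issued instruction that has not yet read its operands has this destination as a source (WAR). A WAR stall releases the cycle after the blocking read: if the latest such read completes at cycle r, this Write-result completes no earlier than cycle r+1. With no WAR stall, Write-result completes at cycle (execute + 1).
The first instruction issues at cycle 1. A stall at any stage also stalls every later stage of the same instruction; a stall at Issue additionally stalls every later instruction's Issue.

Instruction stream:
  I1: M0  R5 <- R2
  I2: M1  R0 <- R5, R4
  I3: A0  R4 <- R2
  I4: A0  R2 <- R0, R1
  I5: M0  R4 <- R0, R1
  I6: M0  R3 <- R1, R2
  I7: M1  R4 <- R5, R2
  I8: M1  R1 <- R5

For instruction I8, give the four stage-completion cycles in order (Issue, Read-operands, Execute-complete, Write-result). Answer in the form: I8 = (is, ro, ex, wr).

c1: I1→M0
c2: I1 RO | I2→M1
c3: I3→A0
c4: I3 RO
c5: I3 EX
c7: I1 EX
c8: I1 WR R5
c9: I2 RO
c10: I3 WR R4
c11: I4→A0
c12: I5→M0
c14: I2 EX
c15: I2 WR R0
c16: I4 RO | I5 RO
c17: I4 EX
c18: I4 WR R2
c21: I5 EX
c22: I5 WR R4
c23: I6→M0
c24: I6 RO | I7→M1
c25: I7 RO
c29: I6 EX
c30: I6 WR R3 | I7 EX
c31: I7 WR R4
c32: I8→M1
c33: I8 RO
c38: I8 EX
c39: I8 WR R1

I8 = (32, 33, 38, 39)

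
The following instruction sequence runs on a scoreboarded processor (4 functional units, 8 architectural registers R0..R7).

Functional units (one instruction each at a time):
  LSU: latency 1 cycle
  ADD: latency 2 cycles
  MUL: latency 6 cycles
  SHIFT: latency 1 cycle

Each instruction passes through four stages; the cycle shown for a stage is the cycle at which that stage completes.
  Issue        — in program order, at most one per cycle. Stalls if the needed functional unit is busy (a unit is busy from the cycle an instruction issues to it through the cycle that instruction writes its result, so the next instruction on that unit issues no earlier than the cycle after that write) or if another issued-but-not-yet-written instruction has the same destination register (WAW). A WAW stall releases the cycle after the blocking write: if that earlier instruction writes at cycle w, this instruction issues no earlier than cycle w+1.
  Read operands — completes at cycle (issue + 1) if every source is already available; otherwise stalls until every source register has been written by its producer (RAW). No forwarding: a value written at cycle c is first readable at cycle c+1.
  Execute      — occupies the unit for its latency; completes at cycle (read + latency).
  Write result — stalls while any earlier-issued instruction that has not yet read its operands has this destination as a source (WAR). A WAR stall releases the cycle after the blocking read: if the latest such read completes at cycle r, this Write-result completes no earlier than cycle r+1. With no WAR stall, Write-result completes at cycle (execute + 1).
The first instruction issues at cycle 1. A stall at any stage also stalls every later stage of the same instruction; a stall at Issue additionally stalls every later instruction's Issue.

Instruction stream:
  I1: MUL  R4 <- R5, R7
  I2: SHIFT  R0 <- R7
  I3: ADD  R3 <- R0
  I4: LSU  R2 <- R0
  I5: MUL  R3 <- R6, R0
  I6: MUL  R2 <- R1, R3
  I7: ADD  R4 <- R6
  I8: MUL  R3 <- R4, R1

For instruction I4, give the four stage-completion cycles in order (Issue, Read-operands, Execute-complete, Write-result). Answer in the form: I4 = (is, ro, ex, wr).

I4 = (4, 6, 7, 8)

cycle 1: issue I1 (MUL)
cycle 2: I1 read-ops · issue I2 (SHIFT)
cycle 3: I2 read-ops · issue I3 (ADD)
cycle 4: I2 finished on SHIFT · issue I4 (LSU)
cycle 5: I2→R0
cycle 6: I3 read-ops · I4 read-ops
cycle 7: I4 finished on LSU
cycle 8: I1 finished on MUL · I3 finished on ADD · I4→R2
cycle 9: I1→R4 · I3→R3
cycle 10: issue I5 (MUL)
cycle 11: I5 read-ops
cycle 17: I5 finished on MUL
cycle 18: I5→R3
cycle 19: issue I6 (MUL)
cycle 20: I6 read-ops · issue I7 (ADD)
cycle 21: I7 read-ops
cycle 23: I7 finished on ADD
cycle 24: I7→R4
cycle 26: I6 finished on MUL
cycle 27: I6→R2
cycle 28: issue I8 (MUL)
cycle 29: I8 read-ops
cycle 35: I8 finished on MUL
cycle 36: I8→R3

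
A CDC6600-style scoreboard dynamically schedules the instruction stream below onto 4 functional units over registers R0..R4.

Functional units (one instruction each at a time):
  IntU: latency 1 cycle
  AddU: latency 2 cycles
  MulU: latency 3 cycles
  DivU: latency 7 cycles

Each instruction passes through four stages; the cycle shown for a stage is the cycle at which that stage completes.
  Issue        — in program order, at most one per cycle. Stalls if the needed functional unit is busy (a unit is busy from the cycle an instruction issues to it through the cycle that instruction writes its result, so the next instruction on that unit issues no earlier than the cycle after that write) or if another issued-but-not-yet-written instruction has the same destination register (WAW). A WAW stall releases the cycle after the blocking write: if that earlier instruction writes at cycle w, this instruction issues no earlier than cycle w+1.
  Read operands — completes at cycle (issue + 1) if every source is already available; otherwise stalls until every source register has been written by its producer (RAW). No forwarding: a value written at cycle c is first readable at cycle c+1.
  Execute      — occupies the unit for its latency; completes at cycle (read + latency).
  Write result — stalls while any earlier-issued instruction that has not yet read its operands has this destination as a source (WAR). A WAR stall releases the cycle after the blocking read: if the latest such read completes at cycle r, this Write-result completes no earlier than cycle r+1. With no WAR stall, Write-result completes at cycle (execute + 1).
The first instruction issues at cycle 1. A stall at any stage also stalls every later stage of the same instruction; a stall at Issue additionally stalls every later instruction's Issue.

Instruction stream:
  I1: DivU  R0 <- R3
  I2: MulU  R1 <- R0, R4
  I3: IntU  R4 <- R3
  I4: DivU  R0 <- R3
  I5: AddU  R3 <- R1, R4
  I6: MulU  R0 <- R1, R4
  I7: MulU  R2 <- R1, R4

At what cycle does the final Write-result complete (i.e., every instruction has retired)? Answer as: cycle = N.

cycle = 32

I1 -> (1, 2, 9, 10)
I2 -> (2, 11, 14, 15)  // RAW R0: wait I1 write@10
I3 -> (3, 4, 5, 12)  // WAR R4: wait I2 read@11
I4 -> (11, 12, 19, 20)  // struct: DivU busy until I1 writes@10
I5 -> (12, 16, 18, 19)  // RAW R1: wait I2 write@15
I6 -> (21, 22, 25, 26)  // WAW R0: wait I4 write@20
I7 -> (27, 28, 31, 32)  // struct: MulU busy until I6 writes@26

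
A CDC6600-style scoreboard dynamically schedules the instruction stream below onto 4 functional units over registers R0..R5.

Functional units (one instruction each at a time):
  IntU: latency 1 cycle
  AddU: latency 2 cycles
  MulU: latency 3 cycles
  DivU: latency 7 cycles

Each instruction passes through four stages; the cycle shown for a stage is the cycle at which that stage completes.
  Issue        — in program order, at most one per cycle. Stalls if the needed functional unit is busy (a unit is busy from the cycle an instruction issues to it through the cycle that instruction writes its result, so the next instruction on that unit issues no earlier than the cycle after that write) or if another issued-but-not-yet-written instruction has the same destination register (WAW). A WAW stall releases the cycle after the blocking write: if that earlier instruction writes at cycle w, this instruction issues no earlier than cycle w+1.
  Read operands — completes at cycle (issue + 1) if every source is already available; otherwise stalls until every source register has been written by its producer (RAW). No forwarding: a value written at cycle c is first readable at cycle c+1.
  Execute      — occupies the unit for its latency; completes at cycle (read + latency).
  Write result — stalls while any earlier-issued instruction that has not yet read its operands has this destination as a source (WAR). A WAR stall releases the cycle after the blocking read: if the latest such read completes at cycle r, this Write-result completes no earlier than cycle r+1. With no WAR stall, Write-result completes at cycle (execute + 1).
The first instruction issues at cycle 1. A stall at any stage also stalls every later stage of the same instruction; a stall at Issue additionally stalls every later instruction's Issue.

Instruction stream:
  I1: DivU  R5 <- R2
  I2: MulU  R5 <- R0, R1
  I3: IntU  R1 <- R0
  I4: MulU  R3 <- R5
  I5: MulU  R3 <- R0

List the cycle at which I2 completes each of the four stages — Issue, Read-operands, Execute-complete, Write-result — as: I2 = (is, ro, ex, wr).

I2 = (11, 12, 15, 16)

cycle 1: issue I1 (DivU)
cycle 2: I1 read-ops
cycle 9: I1 finished on DivU
cycle 10: I1→R5
cycle 11: issue I2 (MulU)
cycle 12: I2 read-ops; issue I3 (IntU)
cycle 13: I3 read-ops
cycle 14: I3 finished on IntU
cycle 15: I2 finished on MulU; I3→R1
cycle 16: I2→R5
cycle 17: issue I4 (MulU)
cycle 18: I4 read-ops
cycle 21: I4 finished on MulU
cycle 22: I4→R3
cycle 23: issue I5 (MulU)
cycle 24: I5 read-ops
cycle 27: I5 finished on MulU
cycle 28: I5→R3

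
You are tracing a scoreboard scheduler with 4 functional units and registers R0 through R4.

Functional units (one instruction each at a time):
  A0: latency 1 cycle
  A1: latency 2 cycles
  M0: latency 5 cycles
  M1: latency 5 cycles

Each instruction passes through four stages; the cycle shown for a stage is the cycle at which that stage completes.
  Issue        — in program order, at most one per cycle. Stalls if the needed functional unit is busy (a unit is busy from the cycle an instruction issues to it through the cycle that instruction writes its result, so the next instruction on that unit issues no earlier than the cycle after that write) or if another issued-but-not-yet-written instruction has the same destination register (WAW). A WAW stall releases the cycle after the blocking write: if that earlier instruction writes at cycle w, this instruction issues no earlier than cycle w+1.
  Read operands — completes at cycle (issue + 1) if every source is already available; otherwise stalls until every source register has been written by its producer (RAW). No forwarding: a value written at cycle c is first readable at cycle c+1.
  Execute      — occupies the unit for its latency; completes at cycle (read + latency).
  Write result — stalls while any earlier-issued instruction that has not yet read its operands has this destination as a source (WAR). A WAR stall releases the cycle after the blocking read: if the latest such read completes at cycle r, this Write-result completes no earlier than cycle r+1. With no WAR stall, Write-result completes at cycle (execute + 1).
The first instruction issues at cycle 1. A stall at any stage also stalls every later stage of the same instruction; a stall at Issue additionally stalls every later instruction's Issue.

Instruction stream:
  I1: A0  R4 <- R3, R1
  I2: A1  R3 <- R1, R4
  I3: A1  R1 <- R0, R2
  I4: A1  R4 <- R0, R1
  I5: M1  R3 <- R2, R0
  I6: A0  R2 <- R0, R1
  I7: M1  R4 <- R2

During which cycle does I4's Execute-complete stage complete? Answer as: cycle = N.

cycle = 17

1) issue 1, read 2, done 3, write 4
2) issue 2, read 5, done 7, write 8  <RAW R4: wait I1 write@4>
3) issue 9, read 10, done 12, write 13  <struct: A1 busy until I2 writes@8>
4) issue 14, read 15, done 17, write 18  <struct: A1 busy until I3 writes@13>
5) issue 15, read 16, done 21, write 22
6) issue 16, read 17, done 18, write 19
7) issue 23, read 24, done 29, write 30  <struct: M1 busy until I5 writes@22>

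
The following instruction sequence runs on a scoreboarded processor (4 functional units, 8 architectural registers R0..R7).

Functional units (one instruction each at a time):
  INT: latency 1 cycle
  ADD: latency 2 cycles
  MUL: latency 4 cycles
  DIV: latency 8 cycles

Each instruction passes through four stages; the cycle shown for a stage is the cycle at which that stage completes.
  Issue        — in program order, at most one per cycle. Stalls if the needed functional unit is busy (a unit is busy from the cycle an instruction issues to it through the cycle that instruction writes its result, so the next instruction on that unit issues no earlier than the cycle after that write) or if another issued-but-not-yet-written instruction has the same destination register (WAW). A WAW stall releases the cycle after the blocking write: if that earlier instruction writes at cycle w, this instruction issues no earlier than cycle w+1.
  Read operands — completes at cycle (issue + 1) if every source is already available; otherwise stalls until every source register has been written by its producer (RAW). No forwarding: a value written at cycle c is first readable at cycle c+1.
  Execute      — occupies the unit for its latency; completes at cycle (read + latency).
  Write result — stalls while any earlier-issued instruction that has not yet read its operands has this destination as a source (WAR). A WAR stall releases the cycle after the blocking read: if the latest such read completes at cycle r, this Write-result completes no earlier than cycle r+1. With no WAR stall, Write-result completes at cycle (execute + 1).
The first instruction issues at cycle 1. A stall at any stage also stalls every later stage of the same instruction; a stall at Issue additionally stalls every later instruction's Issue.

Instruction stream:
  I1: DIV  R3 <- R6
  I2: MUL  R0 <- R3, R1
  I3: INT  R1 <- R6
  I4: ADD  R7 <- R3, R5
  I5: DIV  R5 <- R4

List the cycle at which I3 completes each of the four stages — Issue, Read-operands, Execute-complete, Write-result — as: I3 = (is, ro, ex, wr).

I3 = (3, 4, 5, 13)

I1: IS=1 RO=2 EX=10 WR=11
I2: IS=2 RO=12 EX=16 WR=17  [RAW R3: wait I1 write@11]
I3: IS=3 RO=4 EX=5 WR=13  [WAR R1: wait I2 read@12]
I4: IS=4 RO=12 EX=14 WR=15  [RAW R3: wait I1 write@11]
I5: IS=12 RO=13 EX=21 WR=22  [struct: DIV busy until I1 writes@11]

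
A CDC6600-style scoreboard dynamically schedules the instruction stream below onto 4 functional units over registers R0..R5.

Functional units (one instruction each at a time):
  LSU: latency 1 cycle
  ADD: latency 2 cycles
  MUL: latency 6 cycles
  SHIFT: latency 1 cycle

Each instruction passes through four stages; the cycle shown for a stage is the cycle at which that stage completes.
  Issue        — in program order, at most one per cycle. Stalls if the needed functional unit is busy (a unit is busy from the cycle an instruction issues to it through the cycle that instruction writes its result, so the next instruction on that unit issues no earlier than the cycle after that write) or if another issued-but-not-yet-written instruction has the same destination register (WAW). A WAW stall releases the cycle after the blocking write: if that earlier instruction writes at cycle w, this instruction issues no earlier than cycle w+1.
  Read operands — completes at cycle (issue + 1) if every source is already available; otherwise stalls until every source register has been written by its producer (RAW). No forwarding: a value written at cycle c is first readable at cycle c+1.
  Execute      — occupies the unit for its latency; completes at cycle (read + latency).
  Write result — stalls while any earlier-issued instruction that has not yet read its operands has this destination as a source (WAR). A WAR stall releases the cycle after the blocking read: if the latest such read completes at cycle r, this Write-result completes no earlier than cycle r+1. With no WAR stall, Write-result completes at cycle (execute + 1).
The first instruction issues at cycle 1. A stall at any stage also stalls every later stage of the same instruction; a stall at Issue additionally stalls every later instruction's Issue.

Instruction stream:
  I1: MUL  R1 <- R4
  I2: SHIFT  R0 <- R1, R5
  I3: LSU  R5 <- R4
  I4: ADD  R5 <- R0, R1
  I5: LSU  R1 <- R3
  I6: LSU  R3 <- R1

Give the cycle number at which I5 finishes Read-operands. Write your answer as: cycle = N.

cycle = 14

c1: I1 issues→MUL
c2: I1 reads | I2 issues→SHIFT
c3: I3 issues→LSU
c4: I3 reads
c5: I3 exec-done
c8: I1 exec-done
c9: I1 writes R1
c10: I2 reads
c11: I2 exec-done | I3 writes R5
c12: I2 writes R0 | I4 issues→ADD
c13: I4 reads | I5 issues→LSU
c14: I5 reads
c15: I4 exec-done | I5 exec-done
c16: I4 writes R5 | I5 writes R1
c17: I6 issues→LSU
c18: I6 reads
c19: I6 exec-done
c20: I6 writes R3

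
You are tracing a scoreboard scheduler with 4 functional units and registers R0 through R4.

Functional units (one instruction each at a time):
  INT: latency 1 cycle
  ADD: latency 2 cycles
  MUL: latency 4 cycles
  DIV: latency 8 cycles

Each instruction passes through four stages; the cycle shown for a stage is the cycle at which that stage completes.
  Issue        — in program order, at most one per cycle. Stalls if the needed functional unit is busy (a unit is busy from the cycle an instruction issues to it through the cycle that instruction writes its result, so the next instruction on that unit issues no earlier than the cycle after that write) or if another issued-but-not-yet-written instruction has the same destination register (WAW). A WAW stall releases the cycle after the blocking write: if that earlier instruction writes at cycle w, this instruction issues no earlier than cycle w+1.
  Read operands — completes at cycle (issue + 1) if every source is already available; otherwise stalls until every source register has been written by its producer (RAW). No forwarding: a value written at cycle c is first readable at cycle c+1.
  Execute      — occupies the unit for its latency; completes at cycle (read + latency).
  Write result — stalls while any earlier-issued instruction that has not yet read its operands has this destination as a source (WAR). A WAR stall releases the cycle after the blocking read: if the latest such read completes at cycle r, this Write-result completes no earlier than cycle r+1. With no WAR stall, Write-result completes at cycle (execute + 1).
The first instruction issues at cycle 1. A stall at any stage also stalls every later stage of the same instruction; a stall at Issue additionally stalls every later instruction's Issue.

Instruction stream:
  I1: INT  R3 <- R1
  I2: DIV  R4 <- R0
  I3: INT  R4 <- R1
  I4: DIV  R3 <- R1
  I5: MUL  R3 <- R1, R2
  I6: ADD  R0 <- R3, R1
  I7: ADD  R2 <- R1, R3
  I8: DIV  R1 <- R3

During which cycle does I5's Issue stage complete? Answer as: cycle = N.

cycle = 25

t=1  I1 issues→INT
t=2  I1 reads · I2 issues→DIV
t=3  I1 exec-done · I2 reads
t=4  I1 writes R3
t=11  I2 exec-done
t=12  I2 writes R4
t=13  I3 issues→INT
t=14  I3 reads · I4 issues→DIV
t=15  I3 exec-done · I4 reads
t=16  I3 writes R4
t=23  I4 exec-done
t=24  I4 writes R3
t=25  I5 issues→MUL
t=26  I5 reads · I6 issues→ADD
t=30  I5 exec-done
t=31  I5 writes R3
t=32  I6 reads
t=34  I6 exec-done
t=35  I6 writes R0
t=36  I7 issues→ADD
t=37  I7 reads · I8 issues→DIV
t=38  I8 reads
t=39  I7 exec-done
t=40  I7 writes R2
t=46  I8 exec-done
t=47  I8 writes R1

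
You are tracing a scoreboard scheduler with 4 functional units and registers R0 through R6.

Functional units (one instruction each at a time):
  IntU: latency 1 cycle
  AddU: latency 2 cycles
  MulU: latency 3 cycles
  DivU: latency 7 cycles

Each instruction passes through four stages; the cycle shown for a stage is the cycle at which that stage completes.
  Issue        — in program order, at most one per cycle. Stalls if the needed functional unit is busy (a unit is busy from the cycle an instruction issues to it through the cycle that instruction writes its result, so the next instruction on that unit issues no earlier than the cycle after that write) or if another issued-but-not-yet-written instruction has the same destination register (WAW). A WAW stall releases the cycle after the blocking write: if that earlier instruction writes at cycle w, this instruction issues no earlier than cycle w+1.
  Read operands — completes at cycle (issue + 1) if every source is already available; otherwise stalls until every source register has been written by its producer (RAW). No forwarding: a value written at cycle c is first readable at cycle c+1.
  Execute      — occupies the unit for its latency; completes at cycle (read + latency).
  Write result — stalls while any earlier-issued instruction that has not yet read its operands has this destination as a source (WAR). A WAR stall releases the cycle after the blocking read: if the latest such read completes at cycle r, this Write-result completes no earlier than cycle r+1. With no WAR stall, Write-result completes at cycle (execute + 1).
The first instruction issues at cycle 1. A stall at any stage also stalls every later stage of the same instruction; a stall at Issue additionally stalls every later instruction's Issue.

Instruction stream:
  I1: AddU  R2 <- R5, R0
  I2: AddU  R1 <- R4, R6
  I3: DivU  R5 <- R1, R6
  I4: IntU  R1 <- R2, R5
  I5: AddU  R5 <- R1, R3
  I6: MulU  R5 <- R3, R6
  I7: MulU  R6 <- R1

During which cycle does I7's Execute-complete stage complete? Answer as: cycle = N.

cycle = 37

I1 -> (1, 2, 4, 5)
I2 -> (6, 7, 9, 10)  // struct: AddU busy until I1 writes@5
I3 -> (7, 11, 18, 19)  // RAW R1: wait I2 write@10
I4 -> (11, 20, 21, 22)  // WAW R1: wait I2 write@10, RAW R5: wait I3 write@19
I5 -> (20, 23, 25, 26)  // WAW R5: wait I3 write@19, RAW R1: wait I4 write@22
I6 -> (27, 28, 31, 32)  // WAW R5: wait I5 write@26
I7 -> (33, 34, 37, 38)  // struct: MulU busy until I6 writes@32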